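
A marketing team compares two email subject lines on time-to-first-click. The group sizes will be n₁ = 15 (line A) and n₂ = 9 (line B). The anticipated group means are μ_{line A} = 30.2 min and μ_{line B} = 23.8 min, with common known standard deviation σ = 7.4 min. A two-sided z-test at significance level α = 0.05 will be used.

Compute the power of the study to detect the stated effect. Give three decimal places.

Power ≈ 0.536

Standardized effect: d = |μ_{line A} − μ_{line B}| / σ = |30.2 − 23.8| / 7.4 = 0.8649
Noncentrality parameter: δ = d / √(1/n₁ + 1/n₂) = 0.8649 / √(1/15 + 1/9) = 2.0512
Two-sided α = 0.05 → critical value z_{0.025} = 1.960.
Power = Φ(δ − 1.960) + Φ(−δ − 1.960) = Φ(0.091) + Φ(-4.011) = 0.5364 + 0.0000 = 0.5364.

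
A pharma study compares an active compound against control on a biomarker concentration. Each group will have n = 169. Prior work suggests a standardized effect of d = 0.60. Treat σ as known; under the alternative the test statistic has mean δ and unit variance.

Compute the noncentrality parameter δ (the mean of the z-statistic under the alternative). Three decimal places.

δ = d·√(n/2) = 0.60 × √(169/2) = 5.5154

δ ≈ 5.515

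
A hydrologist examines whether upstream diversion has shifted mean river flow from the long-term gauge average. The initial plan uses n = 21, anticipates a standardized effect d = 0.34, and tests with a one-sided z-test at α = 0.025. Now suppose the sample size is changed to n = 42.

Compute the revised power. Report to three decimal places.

With n = 42: δ = d·√n = 0.34 × √42 = 2.2035. Critical value z_{0.025} = 1.960.
Revised power = P(Z > 1.960 − δ) = Φ(0.243) = 0.5962.

Power ≈ 0.596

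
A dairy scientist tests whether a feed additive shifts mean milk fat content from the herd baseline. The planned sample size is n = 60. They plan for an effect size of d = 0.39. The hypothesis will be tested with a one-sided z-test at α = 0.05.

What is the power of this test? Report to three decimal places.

Noncentrality parameter: δ = d·√n = 0.39 × √60 = 3.0209
One-sided α = 0.05 → critical value z_{0.05} = 1.645.
Power = P(Z > 1.645 − δ) = Φ(1.376) = 0.9156.

Power ≈ 0.916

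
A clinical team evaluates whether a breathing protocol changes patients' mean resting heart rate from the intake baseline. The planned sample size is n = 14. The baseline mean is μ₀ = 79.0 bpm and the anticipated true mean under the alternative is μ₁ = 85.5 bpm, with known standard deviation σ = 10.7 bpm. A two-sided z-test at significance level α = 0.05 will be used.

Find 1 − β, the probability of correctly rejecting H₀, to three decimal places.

Power ≈ 0.623

Standardized effect: d = |μ₁ − μ₀| / σ = |85.5 − 79.0| / 10.7 = 0.6075
Noncentrality parameter: δ = d·√n = 0.6075 × √14 = 2.2730
Two-sided α = 0.05 → critical value z_{0.025} = 1.960.
Power = Φ(δ − 1.960) + Φ(−δ − 1.960) = Φ(0.313) + Φ(-4.233) = 0.6229 + 0.0000 = 0.6229.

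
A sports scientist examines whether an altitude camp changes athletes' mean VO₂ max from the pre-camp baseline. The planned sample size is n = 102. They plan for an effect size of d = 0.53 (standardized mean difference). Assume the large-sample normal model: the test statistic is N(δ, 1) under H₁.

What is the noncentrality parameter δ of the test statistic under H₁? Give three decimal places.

The noncentrality parameter scales effect size by the design's sample-size factor: δ = d·√n = 0.53 × √102 = 5.3527

δ ≈ 5.353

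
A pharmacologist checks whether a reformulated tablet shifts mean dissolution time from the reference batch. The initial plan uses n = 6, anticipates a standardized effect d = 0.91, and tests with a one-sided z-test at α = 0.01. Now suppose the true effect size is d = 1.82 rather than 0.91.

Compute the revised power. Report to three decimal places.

With d = 1.82: δ = d·√n = 1.82 × √6 = 4.4581. Critical value z_{0.01} = 2.326.
Revised power = Φ(δ − 2.326) = Φ(2.132) = 0.9835.

Power ≈ 0.983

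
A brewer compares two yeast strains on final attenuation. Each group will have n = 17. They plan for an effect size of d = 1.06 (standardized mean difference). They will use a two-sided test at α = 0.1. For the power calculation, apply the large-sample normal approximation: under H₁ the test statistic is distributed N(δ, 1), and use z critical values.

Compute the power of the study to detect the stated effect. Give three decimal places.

Power ≈ 0.926

Noncentrality parameter: δ = d·√(n/2) = 1.06 × √(17/2) = 3.0904
Two-sided α = 0.1 → critical value z_{0.05} = 1.645.
Power = Φ(δ − 1.645) + Φ(−δ − 1.645) = Φ(1.446) + Φ(-4.735) = 0.9258 + 0.0000 = 0.9258.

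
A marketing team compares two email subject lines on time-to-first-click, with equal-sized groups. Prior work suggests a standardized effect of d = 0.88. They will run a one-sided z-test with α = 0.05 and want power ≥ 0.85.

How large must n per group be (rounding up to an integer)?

For power 0.85 need Φ(δ − z_{0.05}) = 0.85, so δ = z_{0.05} + z_{0.15} = 1.645 + 1.036 = 2.681.
δ = d·√(n/2) ⇒ n = 2(δ/d)² = 2 × (2.681 / 0.88)² = 18.57.
Rounding up, n = 19 per group.

n = 19 per group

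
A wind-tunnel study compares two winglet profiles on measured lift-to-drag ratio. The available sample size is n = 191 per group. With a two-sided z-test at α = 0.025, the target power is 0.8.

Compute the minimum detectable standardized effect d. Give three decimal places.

d ≈ 0.315

Need Φ(δ − 2.241) = 0.8, so δ = 2.241 + 0.842 = 3.083.
(Lower-tail contribution to power is negligible for δ > 0.)
δ = d·√(n/2) ⇒ d = δ/√(n/2) = 3.083/√(191/2) = 0.3155.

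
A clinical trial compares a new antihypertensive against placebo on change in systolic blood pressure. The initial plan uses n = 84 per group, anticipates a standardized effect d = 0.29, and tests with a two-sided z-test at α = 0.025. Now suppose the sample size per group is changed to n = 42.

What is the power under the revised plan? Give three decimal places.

Power ≈ 0.181

With n = 42 per group: δ = d·√(n/2) = 0.29 × √(42/2) = 1.3289. Critical value z_{0.0125} = 2.241.
Revised power = Φ(δ − 2.241) + Φ(−δ − 2.241) = Φ(-0.912) + Φ(-3.570) = 0.1808 + 0.0002 = 0.1809.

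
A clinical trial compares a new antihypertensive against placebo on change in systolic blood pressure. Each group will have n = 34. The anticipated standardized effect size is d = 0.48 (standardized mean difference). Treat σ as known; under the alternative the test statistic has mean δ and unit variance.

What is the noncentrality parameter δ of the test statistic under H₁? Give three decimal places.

δ = d·√(n/2) = 0.48 × √(34/2) = 1.9791

δ ≈ 1.979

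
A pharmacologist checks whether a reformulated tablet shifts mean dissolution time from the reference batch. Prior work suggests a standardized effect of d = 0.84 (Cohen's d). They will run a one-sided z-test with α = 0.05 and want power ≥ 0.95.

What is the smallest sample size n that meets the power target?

n = 16

Set Φ(δ − 1.645) = 0.95; then δ − 1.645 = Φ⁻¹(0.95) = 1.645, giving δ = 3.290.
δ = d·√n ⇒ n = (δ/d)² = (3.290 / 0.84)² = 15.34.
Round up to the next whole unit.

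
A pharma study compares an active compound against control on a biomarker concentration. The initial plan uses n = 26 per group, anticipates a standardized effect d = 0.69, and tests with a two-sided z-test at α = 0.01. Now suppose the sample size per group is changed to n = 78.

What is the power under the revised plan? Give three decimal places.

With n = 78 per group: δ = d·√(n/2) = 0.69 × √(78/2) = 4.3090. Critical value z_{0.005} = 2.576.
Revised power = Φ(δ − 2.576) + Φ(−δ − 2.576) = Φ(1.733) + Φ(-6.885) = 0.9585 + 0.0000 = 0.9585.

Power ≈ 0.958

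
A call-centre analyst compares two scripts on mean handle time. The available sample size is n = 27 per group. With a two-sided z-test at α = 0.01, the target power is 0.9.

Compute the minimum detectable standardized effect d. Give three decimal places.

d ≈ 1.050

Need Φ(δ − 2.576) = 0.9, so δ = 2.576 + 1.282 = 3.857.
(Lower-tail contribution to power is negligible for δ > 0.)
δ = d·√(n/2) ⇒ d = δ/√(n/2) = 3.857/√(27/2) = 1.0498.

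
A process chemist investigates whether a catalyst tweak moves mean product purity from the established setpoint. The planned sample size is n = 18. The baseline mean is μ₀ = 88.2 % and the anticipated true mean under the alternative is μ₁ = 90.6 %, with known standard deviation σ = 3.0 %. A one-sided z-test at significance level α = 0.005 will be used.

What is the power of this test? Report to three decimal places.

Standardized effect: d = |μ₁ − μ₀| / σ = |90.6 − 88.2| / 3.0 = 0.8000
Noncentrality parameter: δ = d·√n = 0.8000 × √18 = 3.3941
One-sided α = 0.005 → critical value z_{0.005} = 2.576.
Power = P(Z > 2.576 − δ) = Φ(0.818) = 0.7934.

Power ≈ 0.793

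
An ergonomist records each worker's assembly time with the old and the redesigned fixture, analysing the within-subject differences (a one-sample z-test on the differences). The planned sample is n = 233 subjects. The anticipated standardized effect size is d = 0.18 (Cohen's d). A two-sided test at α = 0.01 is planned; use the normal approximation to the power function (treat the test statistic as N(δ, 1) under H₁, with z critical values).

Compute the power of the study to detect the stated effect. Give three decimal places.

Noncentrality parameter: δ = d·√n = 0.18 × √233 = 2.7476
Critical value for a two-sided test at α = 0.01: z_{α/2} = 2.576.
Power = Φ(δ − 2.576) + Φ(−δ − 2.576) = Φ(0.172) + Φ(-5.323) = 0.5682 + 0.0000 = 0.5682.

Power ≈ 0.568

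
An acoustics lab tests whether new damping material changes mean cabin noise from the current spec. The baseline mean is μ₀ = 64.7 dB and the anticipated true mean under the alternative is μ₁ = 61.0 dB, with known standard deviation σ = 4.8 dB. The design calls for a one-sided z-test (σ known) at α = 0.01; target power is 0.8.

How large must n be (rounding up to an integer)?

n = 17

Standardized effect: d = |μ₁ − μ₀| / σ = |61.0 − 64.7| / 4.8 = 0.7708
For power 0.8 need Φ(δ − z_{0.01}) = 0.8, so δ = z_{0.01} + z_{0.20} = 2.326 + 0.842 = 3.168.
δ = d·√n ⇒ n = (δ/d)² = (3.168 / 0.7708)² = 16.89.
Rounding up, n = 17.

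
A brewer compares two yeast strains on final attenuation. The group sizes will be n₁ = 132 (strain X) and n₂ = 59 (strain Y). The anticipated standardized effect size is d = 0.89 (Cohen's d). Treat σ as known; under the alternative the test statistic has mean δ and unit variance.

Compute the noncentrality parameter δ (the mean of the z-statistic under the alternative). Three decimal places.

δ ≈ 5.683

δ = d / √(1/n₁ + 1/n₂) = 0.89 / √(1/132 + 1/59) = 5.6831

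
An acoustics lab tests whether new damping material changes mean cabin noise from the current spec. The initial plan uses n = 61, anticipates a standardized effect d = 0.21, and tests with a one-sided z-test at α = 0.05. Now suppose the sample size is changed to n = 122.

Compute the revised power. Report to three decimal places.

With n = 122: δ = d·√n = 0.21 × √122 = 2.3195. Critical value z_{0.05} = 1.645.
Revised power = P(Z > 1.645 − δ) = Φ(0.675) = 0.7501.

Power ≈ 0.750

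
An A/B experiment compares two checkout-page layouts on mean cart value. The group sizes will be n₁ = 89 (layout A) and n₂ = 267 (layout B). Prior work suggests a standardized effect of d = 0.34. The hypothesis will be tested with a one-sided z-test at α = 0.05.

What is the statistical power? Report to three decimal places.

Noncentrality parameter: δ = d / √(1/n₁ + 1/n₂) = 0.34 / √(1/89 + 1/267) = 2.7778
One-sided α = 0.05 → critical value z_{0.05} = 1.645.
Power = Φ(δ − 1.645) = Φ(1.133) = 0.8714.

Power ≈ 0.871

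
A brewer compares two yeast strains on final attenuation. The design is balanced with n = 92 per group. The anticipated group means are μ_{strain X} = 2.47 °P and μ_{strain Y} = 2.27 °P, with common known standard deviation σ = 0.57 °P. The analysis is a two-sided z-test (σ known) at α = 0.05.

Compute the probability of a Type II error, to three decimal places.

β ≈ 0.337

Standardized effect: d = |μ_{strain X} − μ_{strain Y}| / σ = |2.47 − 2.27| / 0.57 = 0.3509
Noncentrality parameter: δ = d·√(n/2) = 0.3509 × √(92/2) = 2.3798
Critical value for a two-sided test at α = 0.05: z_{α/2} = 1.960.
Power = Φ(δ − 1.960) + Φ(−δ − 1.960) = Φ(0.420) + Φ(-4.340) = 0.6627 + 0.0000 = 0.6627.
Type II error: β = 1 − power = 1 − 0.6627 = 0.3373.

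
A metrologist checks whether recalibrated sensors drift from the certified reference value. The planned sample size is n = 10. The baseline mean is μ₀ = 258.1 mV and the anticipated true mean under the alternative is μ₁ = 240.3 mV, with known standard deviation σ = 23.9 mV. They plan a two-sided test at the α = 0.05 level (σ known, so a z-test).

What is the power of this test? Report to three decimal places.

Power ≈ 0.654

Standardized effect: d = |μ₁ − μ₀| / σ = |240.3 − 258.1| / 23.9 = 0.7448
Noncentrality parameter: δ = d·√n = 0.7448 × √10 = 2.3552
Critical value for a two-sided test at α = 0.05: z_{α/2} = 1.960.
Power = Φ(δ − 1.960) + Φ(−δ − 1.960) = Φ(0.395) + Φ(-4.315) = 0.6537 + 0.0000 = 0.6537.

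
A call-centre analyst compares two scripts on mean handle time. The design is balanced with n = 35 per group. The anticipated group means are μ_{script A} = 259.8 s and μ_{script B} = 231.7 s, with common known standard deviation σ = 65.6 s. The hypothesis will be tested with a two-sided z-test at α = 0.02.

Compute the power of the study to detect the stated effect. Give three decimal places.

Standardized effect: d = |μ_{script A} − μ_{script B}| / σ = |259.8 − 231.7| / 65.6 = 0.4284
Noncentrality parameter: δ = d·√(n/2) = 0.4284 × √(35/2) = 1.7919
Two-sided α = 0.02 → critical value z_{0.01} = 2.326.
Power = Φ(δ − 2.326) + Φ(−δ − 2.326) = Φ(-0.534) + Φ(-4.118) = 0.2965 + 0.0000 = 0.2965.

Power ≈ 0.297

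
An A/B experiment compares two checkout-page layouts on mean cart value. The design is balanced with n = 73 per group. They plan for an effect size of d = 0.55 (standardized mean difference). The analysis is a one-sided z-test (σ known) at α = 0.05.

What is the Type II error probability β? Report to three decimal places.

Noncentrality parameter: δ = d·√(n/2) = 0.55 × √(73/2) = 3.3228
One-sided α = 0.05 → critical value z_{0.05} = 1.645.
Power = Φ(δ − 1.645) = Φ(1.678) = 0.9533.
Type II error: β = 1 − power = 1 − 0.9533 = 0.0467.

β ≈ 0.047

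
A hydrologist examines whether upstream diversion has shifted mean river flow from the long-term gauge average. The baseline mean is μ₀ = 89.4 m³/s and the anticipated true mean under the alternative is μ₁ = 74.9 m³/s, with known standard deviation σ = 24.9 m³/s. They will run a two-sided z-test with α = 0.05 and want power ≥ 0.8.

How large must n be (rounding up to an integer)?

Standardized effect: d = |μ₁ − μ₀| / σ = |74.9 − 89.4| / 24.9 = 0.5823
Set Φ(δ − 1.960) = 0.8; then δ − 1.960 = Φ⁻¹(0.8) = 0.842, giving δ = 2.802.
(The Φ(−δ − z_{α/2}) term is vanishingly small for δ > 0 and is dropped in the standard sample-size formula.)
δ = d·√n ⇒ n = (δ/d)² = (2.802 / 0.5823)² = 23.15.
Rounding up, n = 24.

n = 24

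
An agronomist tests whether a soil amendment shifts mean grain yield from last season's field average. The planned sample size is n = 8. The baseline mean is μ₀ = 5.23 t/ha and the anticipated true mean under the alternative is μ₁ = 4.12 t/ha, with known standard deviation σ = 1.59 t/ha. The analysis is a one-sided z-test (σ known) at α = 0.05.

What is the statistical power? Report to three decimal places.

Power ≈ 0.629

Standardized effect: d = |μ₁ − μ₀| / σ = |4.12 − 5.23| / 1.59 = 0.6981
Noncentrality parameter: δ = d·√n = 0.6981 × √8 = 1.9746
One-sided α = 0.05 → critical value z_{0.05} = 1.645.
Power = P(Z > 1.645 − δ) = Φ(0.330) = 0.6292.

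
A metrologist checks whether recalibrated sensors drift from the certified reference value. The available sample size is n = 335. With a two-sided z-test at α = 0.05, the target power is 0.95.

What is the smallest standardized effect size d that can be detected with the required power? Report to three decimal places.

d ≈ 0.197

Required noncentrality: δ = z_{0.025} + z_{0.05} = 1.960 + 1.645 = 3.605.
(The second rejection-region term Φ(−δ − z_{α/2}) is negligible and dropped.)
δ = d·√n ⇒ d = δ/√n = 3.605/√335 = 0.1970.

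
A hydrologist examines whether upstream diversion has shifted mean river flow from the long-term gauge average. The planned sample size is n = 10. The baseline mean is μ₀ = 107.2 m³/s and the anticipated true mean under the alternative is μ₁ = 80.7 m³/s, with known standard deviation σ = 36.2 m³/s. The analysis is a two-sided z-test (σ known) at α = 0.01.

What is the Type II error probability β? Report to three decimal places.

Standardized effect: d = |μ₁ − μ₀| / σ = |80.7 − 107.2| / 36.2 = 0.7320
Noncentrality parameter: δ = d·√n = 0.7320 × √10 = 2.3149
Two-sided α = 0.01 → critical value z_{0.005} = 2.576.
Power = Φ(δ − 2.576) + Φ(−δ − 2.576) = Φ(-0.261) + Φ(-4.891) = 0.3971 + 0.0000 = 0.3971.
Type II error: β = 1 − power = 1 − 0.3971 = 0.6029.

β ≈ 0.603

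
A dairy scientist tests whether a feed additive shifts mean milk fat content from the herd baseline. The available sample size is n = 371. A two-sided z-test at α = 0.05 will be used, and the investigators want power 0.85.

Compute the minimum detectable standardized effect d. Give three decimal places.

d ≈ 0.156

Required noncentrality: δ = z_{0.025} + z_{0.15} = 1.960 + 1.036 = 2.996.
(The second rejection-region term Φ(−δ − z_{α/2}) is negligible and dropped.)
δ = d·√n ⇒ d = δ/√n = 2.996/√371 = 0.1556.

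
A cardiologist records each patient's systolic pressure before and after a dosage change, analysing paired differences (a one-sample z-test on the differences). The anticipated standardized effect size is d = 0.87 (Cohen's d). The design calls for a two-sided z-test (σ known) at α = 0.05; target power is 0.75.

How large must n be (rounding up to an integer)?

Set Φ(δ − 1.960) = 0.75; then δ − 1.960 = Φ⁻¹(0.75) = 0.674, giving δ = 2.634.
(Ignoring the negligible lower-tail rejection probability gives the usual closed-form inversion.)
δ = d·√n ⇒ n = (δ/d)² = (2.634 / 0.87)² = 9.17.
Rounding up, n = 10.

n = 10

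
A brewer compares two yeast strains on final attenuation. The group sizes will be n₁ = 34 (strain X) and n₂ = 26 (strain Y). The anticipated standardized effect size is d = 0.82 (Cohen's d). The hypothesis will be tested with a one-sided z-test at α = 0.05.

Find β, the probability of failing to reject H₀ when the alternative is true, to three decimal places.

Noncentrality parameter: δ = d / √(1/n₁ + 1/n₂) = 0.82 / √(1/34 + 1/26) = 3.1475
Critical value for a one-sided test at α = 0.05: z_α = 1.645.
Power = Φ(δ − 1.645) = Φ(1.503) = 0.9335.
Type II error: β = 1 − power = 1 − 0.9335 = 0.0665.

β ≈ 0.066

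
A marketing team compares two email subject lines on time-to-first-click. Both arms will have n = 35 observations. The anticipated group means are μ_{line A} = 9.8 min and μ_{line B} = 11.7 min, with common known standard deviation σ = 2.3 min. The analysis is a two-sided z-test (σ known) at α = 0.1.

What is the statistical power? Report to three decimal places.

Standardized effect: d = |μ_{line A} − μ_{line B}| / σ = |9.8 − 11.7| / 2.3 = 0.8261
Noncentrality parameter: δ = d·√(n/2) = 0.8261 × √(35/2) = 3.4558
Two-sided α = 0.1 → critical value z_{0.05} = 1.645.
Power = Φ(δ − 1.645) + Φ(−δ − 1.645) = Φ(1.811) + Φ(-5.101) = 0.9649 + 0.0000 = 0.9649.

Power ≈ 0.965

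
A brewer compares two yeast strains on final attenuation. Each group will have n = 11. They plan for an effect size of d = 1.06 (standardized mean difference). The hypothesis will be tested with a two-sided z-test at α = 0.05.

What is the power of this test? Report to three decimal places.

Noncentrality parameter: λ = d·√(n/2) = 1.06 × √(11/2) = 2.4859
Critical value for a two-sided test at α = 0.05: z_{α/2} = 1.960.
Power = Φ(λ − 1.960) + Φ(−λ − 1.960) = Φ(0.526) + Φ(-4.446) = 0.7005 + 0.0000 = 0.7005.

Power ≈ 0.701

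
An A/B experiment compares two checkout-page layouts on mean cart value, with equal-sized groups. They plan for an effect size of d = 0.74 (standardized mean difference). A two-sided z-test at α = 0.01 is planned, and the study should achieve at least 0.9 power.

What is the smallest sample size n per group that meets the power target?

n = 55 per group

For power 0.9 need Φ(δ − z_{0.005}) = 0.9, so δ = z_{0.005} + z_{0.10} = 2.576 + 1.282 = 3.857.
(For δ > 0 the lower-tail rejection region contributes negligibly to power, so the one-term inversion is standard.)
δ = d·√(n/2) ⇒ n = 2(δ/d)² = 2 × (3.857 / 0.74)² = 54.34.
Round up to the next whole unit.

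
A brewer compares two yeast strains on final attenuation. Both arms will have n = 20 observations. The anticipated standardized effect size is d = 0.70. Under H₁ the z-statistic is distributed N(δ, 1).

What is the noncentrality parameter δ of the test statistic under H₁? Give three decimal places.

δ = d·√(n/2) = 0.70 × √(20/2) = 2.2136

δ ≈ 2.214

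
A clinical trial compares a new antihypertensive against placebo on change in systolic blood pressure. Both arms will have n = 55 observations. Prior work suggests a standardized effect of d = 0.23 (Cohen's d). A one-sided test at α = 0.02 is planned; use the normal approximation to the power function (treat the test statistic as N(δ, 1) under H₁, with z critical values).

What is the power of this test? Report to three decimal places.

Power ≈ 0.198

Noncentrality parameter: δ = d·√(n/2) = 0.23 × √(55/2) = 1.2061
One-sided α = 0.02 → critical value z_{0.02} = 2.054.
Power = Φ(δ − 2.054) = Φ(-0.848) = 0.1983.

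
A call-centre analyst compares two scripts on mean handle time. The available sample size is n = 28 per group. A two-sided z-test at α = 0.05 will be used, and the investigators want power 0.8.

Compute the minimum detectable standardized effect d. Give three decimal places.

Required noncentrality: δ = z_{0.025} + z_{0.20} = 1.960 + 0.842 = 2.802.
(The second rejection-region term Φ(−δ − z_{α/2}) is negligible and dropped.)
δ = d·√(n/2) ⇒ d = δ/√(n/2) = 2.802/√(28/2) = 0.7488.

d ≈ 0.749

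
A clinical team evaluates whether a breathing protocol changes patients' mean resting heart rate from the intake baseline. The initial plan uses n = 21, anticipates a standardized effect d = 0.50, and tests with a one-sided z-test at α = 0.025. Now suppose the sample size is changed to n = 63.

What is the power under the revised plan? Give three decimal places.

With n = 63: δ = d·√n = 0.50 × √63 = 3.9686. Critical value z_{0.025} = 1.960.
Revised power = P(Z > 1.960 − δ) = Φ(2.009) = 0.9777.

Power ≈ 0.978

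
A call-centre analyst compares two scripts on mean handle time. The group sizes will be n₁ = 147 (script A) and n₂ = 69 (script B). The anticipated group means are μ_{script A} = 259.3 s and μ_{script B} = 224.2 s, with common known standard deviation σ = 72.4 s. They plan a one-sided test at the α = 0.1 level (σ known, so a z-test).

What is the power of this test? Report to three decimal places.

Standardized effect: d = |μ_{script A} − μ_{script B}| / σ = |259.3 − 224.2| / 72.4 = 0.4848
Noncentrality parameter: δ = d / √(1/n₁ + 1/n₂) = 0.4848 / √(1/147 + 1/69) = 3.3222
One-sided α = 0.1 → critical value z_{0.1} = 1.282.
Power = Φ(δ − 1.282) = Φ(2.041) = 0.9794.

Power ≈ 0.979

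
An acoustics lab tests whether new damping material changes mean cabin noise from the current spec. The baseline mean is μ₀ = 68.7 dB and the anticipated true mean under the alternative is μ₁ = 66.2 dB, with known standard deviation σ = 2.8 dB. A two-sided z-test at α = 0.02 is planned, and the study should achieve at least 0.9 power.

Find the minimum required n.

n = 17

Standardized effect: d = |μ₁ − μ₀| / σ = |66.2 − 68.7| / 2.8 = 0.8929
Set Φ(δ − 2.326) = 0.9; then δ − 2.326 = Φ⁻¹(0.9) = 1.282, giving δ = 3.608.
(For δ > 0 the lower-tail rejection region contributes negligibly to power, so the one-term inversion is standard.)
δ = d·√n ⇒ n = (δ/d)² = (3.608 / 0.8929)² = 16.33.
Round up to the next whole unit.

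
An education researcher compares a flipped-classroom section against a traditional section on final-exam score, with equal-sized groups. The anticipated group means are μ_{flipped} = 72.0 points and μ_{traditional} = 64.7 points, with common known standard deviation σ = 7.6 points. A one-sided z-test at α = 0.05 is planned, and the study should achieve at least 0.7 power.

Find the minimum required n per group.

n = 11 per group

Standardized effect: d = |μ_{flipped} − μ_{traditional}| / σ = |72.0 − 64.7| / 7.6 = 0.9605
Set Φ(δ − 1.645) = 0.7; then δ − 1.645 = Φ⁻¹(0.7) = 0.524, giving δ = 2.169.
δ = d·√(n/2) ⇒ n = 2(δ/d)² = 2 × (2.169 / 0.9605)² = 10.20.
Rounding up, n = 11 per group.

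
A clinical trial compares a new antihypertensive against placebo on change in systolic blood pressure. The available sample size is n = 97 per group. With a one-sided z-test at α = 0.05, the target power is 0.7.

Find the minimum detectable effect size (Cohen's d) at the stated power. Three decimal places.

d ≈ 0.311

Required noncentrality: δ = z_{0.05} + z_{0.30} = 1.645 + 0.524 = 2.169.
δ = d·√(n/2) ⇒ d = δ/√(n/2) = 2.169/√(97/2) = 0.3115.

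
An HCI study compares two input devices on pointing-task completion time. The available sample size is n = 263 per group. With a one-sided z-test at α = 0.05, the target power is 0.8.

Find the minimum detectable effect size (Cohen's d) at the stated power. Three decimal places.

d ≈ 0.217

Need Φ(δ − 1.645) = 0.8, so δ = 1.645 + 0.842 = 2.486.
δ = d·√(n/2) ⇒ d = δ/√(n/2) = 2.486/√(263/2) = 0.2168.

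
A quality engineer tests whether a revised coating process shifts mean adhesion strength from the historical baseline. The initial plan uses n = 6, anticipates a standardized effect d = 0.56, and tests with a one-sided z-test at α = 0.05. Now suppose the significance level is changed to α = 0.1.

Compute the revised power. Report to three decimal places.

δ = d·√n = 0.56 × √6 = 1.3717 (unchanged). New critical value: z_{0.1} = 1.282.
Revised power = Φ(δ − 1.282) = Φ(0.090) = 0.5359.

Power ≈ 0.536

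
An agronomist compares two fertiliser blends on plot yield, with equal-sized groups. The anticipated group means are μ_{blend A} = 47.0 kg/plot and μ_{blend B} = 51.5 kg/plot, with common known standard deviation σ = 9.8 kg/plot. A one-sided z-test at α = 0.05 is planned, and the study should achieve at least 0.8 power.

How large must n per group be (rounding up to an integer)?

n = 59 per group

Standardized effect: d = |μ_{blend A} − μ_{blend B}| / σ = |47.0 − 51.5| / 9.8 = 0.4592
Set Φ(δ − 1.645) = 0.8; then δ − 1.645 = Φ⁻¹(0.8) = 0.842, giving δ = 2.486.
δ = d·√(n/2) ⇒ n = 2(δ/d)² = 2 × (2.486 / 0.4592)² = 58.64.
Rounding up, n = 59 per group.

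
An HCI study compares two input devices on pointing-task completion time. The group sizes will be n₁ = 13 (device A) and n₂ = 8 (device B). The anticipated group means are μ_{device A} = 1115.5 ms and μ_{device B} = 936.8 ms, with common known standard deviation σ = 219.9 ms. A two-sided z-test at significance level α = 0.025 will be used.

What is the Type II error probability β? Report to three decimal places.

Standardized effect: d = |μ_{device A} − μ_{device B}| / σ = |1115.5 − 936.8| / 219.9 = 0.8126
Noncentrality parameter: δ = d / √(1/n₁ + 1/n₂) = 0.8126 / √(1/13 + 1/8) = 1.8084
Two-sided α = 0.025 → critical value z_{0.0125} = 2.241.
Power = Φ(δ − 2.241) + Φ(−δ − 2.241) = Φ(-0.433) + Φ(-4.050) = 0.3325 + 0.0000 = 0.3325.
Type II error: β = 1 − power = 1 − 0.3325 = 0.6675.

β ≈ 0.667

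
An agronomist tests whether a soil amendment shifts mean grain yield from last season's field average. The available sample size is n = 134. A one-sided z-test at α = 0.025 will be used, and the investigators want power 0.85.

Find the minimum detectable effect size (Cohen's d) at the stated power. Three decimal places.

d ≈ 0.259

Need Φ(δ − 1.960) = 0.85, so δ = 1.960 + 1.036 = 2.996.
δ = d·√n ⇒ d = δ/√n = 2.996/√134 = 0.2588.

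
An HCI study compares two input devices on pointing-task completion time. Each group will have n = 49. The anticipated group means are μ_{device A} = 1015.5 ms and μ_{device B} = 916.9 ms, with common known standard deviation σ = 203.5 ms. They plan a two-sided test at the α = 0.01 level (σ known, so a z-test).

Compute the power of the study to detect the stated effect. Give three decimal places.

Power ≈ 0.430

Standardized effect: d = |μ_{device A} − μ_{device B}| / σ = |1015.5 − 916.9| / 203.5 = 0.4845
Noncentrality parameter: δ = d·√(n/2) = 0.4845 × √(49/2) = 2.3983
Two-sided α = 0.01 → critical value z_{0.005} = 2.576.
Power = Φ(δ − 2.576) + Φ(−δ − 2.576) = Φ(-0.178) + Φ(-4.974) = 0.4295 + 0.0000 = 0.4295.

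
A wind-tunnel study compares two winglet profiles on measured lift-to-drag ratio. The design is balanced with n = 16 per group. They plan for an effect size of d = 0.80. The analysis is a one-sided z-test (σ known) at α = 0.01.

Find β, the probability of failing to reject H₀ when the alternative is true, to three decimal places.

Noncentrality parameter: δ = d·√(n/2) = 0.80 × √(16/2) = 2.2627
Critical value for a one-sided test at α = 0.01: z_α = 2.326.
Power = Φ(δ − 2.326) = Φ(-0.064) = 0.4746.
Type II error: β = 1 − power = 1 − 0.4746 = 0.5254.

β ≈ 0.525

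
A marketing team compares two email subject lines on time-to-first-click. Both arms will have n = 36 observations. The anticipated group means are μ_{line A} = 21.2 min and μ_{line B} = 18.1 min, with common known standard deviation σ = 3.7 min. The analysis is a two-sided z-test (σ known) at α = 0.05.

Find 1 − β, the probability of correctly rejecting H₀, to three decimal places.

Power ≈ 0.945

Standardized effect: d = |μ_{line A} − μ_{line B}| / σ = |21.2 − 18.1| / 3.7 = 0.8378
Noncentrality parameter: δ = d·√(n/2) = 0.8378 × √(36/2) = 3.5546
Two-sided α = 0.05 → critical value z_{0.025} = 1.960.
Power = Φ(δ − 1.960) + Φ(−δ − 1.960) = Φ(1.595) + Φ(-5.515) = 0.9446 + 0.0000 = 0.9446.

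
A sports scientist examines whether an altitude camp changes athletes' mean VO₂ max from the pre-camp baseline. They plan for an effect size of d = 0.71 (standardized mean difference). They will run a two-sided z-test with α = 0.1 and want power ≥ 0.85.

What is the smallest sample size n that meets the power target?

n = 15

For power 0.85 need Φ(δ − z_{0.05}) = 0.85, so δ = z_{0.05} + z_{0.15} = 1.645 + 1.036 = 2.681.
(For δ > 0 the lower-tail rejection region contributes negligibly to power, so the one-term inversion is standard.)
δ = d·√n ⇒ n = (δ/d)² = (2.681 / 0.71)² = 14.26.
Rounding up, n = 15.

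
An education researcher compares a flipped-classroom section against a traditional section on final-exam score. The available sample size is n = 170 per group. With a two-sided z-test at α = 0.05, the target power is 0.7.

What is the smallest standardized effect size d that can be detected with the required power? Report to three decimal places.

d ≈ 0.269

Need Φ(δ − 1.960) = 0.7, so δ = 1.960 + 0.524 = 2.484.
(The second rejection-region term Φ(−δ − z_{α/2}) is negligible and dropped.)
δ = d·√(n/2) ⇒ d = δ/√(n/2) = 2.484/√(170/2) = 0.2695.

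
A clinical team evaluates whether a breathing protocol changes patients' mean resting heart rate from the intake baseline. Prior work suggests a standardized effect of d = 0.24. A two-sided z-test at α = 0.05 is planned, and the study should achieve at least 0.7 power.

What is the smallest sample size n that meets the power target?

n = 108

Set Φ(δ − 1.960) = 0.7; then δ − 1.960 = Φ⁻¹(0.7) = 0.524, giving δ = 2.484.
(For δ > 0 the lower-tail rejection region contributes negligibly to power, so the one-term inversion is standard.)
δ = d·√n ⇒ n = (δ/d)² = (2.484 / 0.24)² = 107.15.
Round up to the next whole unit.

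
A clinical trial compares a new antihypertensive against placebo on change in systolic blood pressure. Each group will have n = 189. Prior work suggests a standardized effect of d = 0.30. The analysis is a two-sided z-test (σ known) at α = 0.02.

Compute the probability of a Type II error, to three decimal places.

Noncentrality parameter: δ = d·√(n/2) = 0.30 × √(189/2) = 2.9163
Critical value for a two-sided test at α = 0.02: z_{α/2} = 2.326.
Power = Φ(δ − 2.326) + Φ(−δ − 2.326) = Φ(0.590) + Φ(-5.243) = 0.7224 + 0.0000 = 0.7224.
Type II error: β = 1 − power = 1 − 0.7224 = 0.2776.

β ≈ 0.278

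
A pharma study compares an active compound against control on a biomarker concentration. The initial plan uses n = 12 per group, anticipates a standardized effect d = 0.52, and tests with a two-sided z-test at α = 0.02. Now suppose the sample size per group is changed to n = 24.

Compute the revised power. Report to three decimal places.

With n = 24 per group: δ = d·√(n/2) = 0.52 × √(24/2) = 1.8013. Critical value z_{0.01} = 2.326.
Revised power = Φ(δ − 2.326) + Φ(−δ − 2.326) = Φ(-0.525) + Φ(-4.128) = 0.2998 + 0.0000 = 0.2998.

Power ≈ 0.300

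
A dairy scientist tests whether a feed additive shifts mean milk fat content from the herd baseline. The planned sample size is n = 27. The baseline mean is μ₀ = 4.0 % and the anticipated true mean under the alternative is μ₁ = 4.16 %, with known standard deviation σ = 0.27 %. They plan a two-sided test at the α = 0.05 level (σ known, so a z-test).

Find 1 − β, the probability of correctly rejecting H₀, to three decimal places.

Power ≈ 0.868

Standardized effect: d = |μ₁ − μ₀| / σ = |4.16 − 4.0| / 0.27 = 0.5926
Noncentrality parameter: δ = d·√n = 0.5926 × √27 = 3.0792
Critical value for a two-sided test at α = 0.05: z_{α/2} = 1.960.
Power = Φ(δ − 1.960) + Φ(−δ − 1.960) = Φ(1.119) + Φ(-5.039) = 0.8685 + 0.0000 = 0.8685.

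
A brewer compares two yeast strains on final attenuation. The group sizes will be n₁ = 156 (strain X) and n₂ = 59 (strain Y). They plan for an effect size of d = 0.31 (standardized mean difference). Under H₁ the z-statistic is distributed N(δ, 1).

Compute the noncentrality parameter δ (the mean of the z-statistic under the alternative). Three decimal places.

δ = d / √(1/n₁ + 1/n₂) = 0.31 / √(1/156 + 1/59) = 2.0283

δ ≈ 2.028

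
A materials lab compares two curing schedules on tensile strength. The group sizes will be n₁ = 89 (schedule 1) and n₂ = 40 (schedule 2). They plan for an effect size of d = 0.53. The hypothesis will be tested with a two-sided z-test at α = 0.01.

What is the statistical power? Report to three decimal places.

Noncentrality parameter: δ = d / √(1/n₁ + 1/n₂) = 0.53 / √(1/89 + 1/40) = 2.7842
Two-sided α = 0.01 → critical value z_{0.005} = 2.576.
Power = Φ(δ − 2.576) + Φ(−δ − 2.576) = Φ(0.208) + Φ(-5.360) = 0.5825 + 0.0000 = 0.5825.

Power ≈ 0.583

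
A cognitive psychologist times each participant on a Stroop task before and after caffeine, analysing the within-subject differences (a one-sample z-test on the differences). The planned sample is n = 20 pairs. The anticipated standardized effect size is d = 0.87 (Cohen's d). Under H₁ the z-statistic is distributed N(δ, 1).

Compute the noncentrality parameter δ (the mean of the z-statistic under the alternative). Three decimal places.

The noncentrality parameter scales effect size by the design's sample-size factor: δ = d·√n = 0.87 × √20 = 3.8908

δ ≈ 3.891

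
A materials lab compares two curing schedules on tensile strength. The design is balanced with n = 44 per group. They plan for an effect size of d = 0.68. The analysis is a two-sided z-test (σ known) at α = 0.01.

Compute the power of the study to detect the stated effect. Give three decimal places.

Power ≈ 0.730

Noncentrality parameter: δ = d·√(n/2) = 0.68 × √(44/2) = 3.1895
Two-sided α = 0.01 → critical value z_{0.005} = 2.576.
Power = Φ(δ − 2.576) + Φ(−δ − 2.576) = Φ(0.614) + Φ(-5.765) = 0.7303 + 0.0000 = 0.7303.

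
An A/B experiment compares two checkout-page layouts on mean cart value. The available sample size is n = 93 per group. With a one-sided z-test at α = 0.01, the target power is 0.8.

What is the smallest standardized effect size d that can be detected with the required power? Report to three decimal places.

Required noncentrality: δ = z_{0.01} + z_{0.20} = 2.326 + 0.842 = 3.168.
δ = d·√(n/2) ⇒ d = δ/√(n/2) = 3.168/√(93/2) = 0.4646.

d ≈ 0.465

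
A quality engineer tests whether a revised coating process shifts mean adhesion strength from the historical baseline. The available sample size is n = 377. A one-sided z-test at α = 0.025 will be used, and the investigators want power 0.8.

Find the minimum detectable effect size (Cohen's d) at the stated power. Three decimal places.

d ≈ 0.144

Need Φ(δ − 1.960) = 0.8, so δ = 1.960 + 0.842 = 2.802.
δ = d·√n ⇒ d = δ/√n = 2.802/√377 = 0.1443.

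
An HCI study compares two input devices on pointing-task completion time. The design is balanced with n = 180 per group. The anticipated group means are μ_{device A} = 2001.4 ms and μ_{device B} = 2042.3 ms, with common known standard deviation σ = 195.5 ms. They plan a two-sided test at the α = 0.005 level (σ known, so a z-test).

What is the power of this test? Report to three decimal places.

Standardized effect: d = |μ_{device A} − μ_{device B}| / σ = |2001.4 − 2042.3| / 195.5 = 0.2092
Noncentrality parameter: λ = d·√(n/2) = 0.2092 × √(180/2) = 1.9847
Two-sided α = 0.005 → critical value z_{0.0025} = 2.807.
Power = Φ(λ − 2.807) + Φ(−λ − 2.807) = Φ(-0.822) + Φ(-4.792) = 0.2054 + 0.0000 = 0.2054.

Power ≈ 0.205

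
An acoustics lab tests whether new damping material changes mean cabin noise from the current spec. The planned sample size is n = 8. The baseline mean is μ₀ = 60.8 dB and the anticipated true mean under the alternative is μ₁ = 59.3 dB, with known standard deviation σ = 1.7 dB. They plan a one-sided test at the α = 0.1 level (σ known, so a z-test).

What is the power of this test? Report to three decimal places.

Power ≈ 0.888

Standardized effect: d = |μ₁ − μ₀| / σ = |59.3 − 60.8| / 1.7 = 0.8824
Noncentrality parameter: δ = d·√n = 0.8824 × √8 = 2.4957
Critical value for a one-sided test at α = 0.1: z_α = 1.282.
Power = P(Z > 1.282 − δ) = Φ(1.214) = 0.8876.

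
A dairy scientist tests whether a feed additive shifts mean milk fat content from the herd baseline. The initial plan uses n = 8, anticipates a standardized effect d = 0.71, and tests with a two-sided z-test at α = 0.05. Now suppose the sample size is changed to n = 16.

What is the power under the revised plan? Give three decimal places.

Power ≈ 0.811

With n = 16: δ = d·√n = 0.71 × √16 = 2.8400. Critical value z_{0.025} = 1.960.
Revised power = Φ(δ − 1.960) + Φ(−δ − 1.960) = Φ(0.880) + Φ(-4.800) = 0.8106 + 0.0000 = 0.8106.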